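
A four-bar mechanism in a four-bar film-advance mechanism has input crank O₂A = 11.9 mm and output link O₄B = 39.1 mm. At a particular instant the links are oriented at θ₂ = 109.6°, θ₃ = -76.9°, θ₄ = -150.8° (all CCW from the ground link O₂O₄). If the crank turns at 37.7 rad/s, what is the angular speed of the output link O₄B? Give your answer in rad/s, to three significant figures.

ω₂ = 37.7 rad/s
Differentiating the loop-closure r₂e^{iθ₂}+r₃e^{iθ₃}=r₁+r₄e^{iθ₄} gives r₂ω₂e^{iθ₂}+r₃ω₃e^{iθ₃}=r₄ω₄e^{iθ₄}.
Eliminating the other unknown: ω₄ = r₂ω₂ sin(θ₂−θ₃) / [r₄ sin(θ₄−θ₃)].
Numerator sine = -0.11320; denominator sine = -0.96078.
Result = 0.0119·37.7·(-0.11320) / (0.0391·(-0.96078)) = +1.3519 rad/s; magnitude 1.3519 rad/s.

1.35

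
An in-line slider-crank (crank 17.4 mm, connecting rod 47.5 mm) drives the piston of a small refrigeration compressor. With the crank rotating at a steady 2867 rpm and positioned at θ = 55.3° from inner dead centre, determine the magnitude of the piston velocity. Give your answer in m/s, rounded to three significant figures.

5.23

ω = 2π·2867/60 = 300.2 rad/s
For an in-line slider-crank, x = r cosθ + √(L² − r² sin²θ), so v = −rω sinθ·[1 + r cosθ/√(L² − r² sin²θ)].
With r = 0.0174 m, L = 0.0475 m, θ = 55.3°: √(L² − r² sin²θ) = 0.045295 m.
v = −0.0174·300.2·0.82214·[1 + 0.0174·0.56928/0.045295] = -5.2342 m/s.
|v| = 5.2342 m/s.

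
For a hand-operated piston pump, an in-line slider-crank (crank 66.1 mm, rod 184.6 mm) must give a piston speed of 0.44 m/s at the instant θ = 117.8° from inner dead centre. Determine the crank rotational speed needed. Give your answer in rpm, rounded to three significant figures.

87.2

For an in-line slider-crank, |v_piston| = rω|sinθ|·[1 + r cosθ/√(L² − r² sin²θ)].
With r = 0.0661 m, L = 0.1846 m, θ = 117.8°: the bracketed kinematic factor |dx/dθ| = 0.048176 m.
ω = v/|dx/dθ| = 0.44/0.048176 = 9.1332 rad/s.
N = 60ω/(2π) = 87.215 rpm.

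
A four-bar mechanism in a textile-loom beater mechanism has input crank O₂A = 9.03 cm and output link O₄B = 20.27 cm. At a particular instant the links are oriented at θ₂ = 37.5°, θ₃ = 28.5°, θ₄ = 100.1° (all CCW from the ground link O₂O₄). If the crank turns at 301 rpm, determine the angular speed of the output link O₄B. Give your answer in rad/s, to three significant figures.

2.32

ω₂ = 31.52 rad/s (from 301 rpm).
Differentiating the loop-closure r₂e^{iθ₂}+r₃e^{iθ₃}=r₁+r₄e^{iθ₄} gives r₂ω₂e^{iθ₂}+r₃ω₃e^{iθ₃}=r₄ω₄e^{iθ₄}.
Eliminating the other unknown: ω₄ = r₂ω₂ sin(θ₂−θ₃) / [r₄ sin(θ₄−θ₃)].
Numerator sine = +0.15643; denominator sine = +0.94888.
Result = 0.0903·31.52·(+0.15643) / (0.2027·(+0.94888)) = +2.315 rad/s; magnitude 2.315 rad/s.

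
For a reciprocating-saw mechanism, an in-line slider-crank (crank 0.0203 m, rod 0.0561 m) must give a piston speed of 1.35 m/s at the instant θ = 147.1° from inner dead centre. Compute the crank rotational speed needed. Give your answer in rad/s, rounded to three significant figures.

For an in-line slider-crank, |v_piston| = rω|sinθ|·[1 + r cosθ/√(L² − r² sin²θ)].
With r = 0.0203 m, L = 0.0561 m, θ = 147.1°: the bracketed kinematic factor |dx/dθ| = 0.0076097 m.
ω = v/|dx/dθ| = 1.35/0.0076097 = 177.4 rad/s.

177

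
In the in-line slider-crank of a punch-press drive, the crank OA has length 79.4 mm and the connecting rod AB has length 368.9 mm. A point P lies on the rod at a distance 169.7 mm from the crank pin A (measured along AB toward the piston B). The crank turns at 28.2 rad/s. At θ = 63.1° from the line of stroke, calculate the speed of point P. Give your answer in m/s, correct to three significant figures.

2.16

ω = 28.2 rad/s.  Crank-pin speed |V_A| = rω = 2.2391 m/s, perpendicular to OA.
Rod angle: sinφ = −(r/L) sinθ ⇒ φ = -11.066°; ω_rod = −rω cosθ/√(L²−r²sin²θ) = -2.7981 rad/s.
V_P = V_A + ω_rod × AP, with AP = 0.1697 m along the rod.
Components: V_Px = −rω sinθ − a·ω_rod·sinφ = -2.088 m/s;  V_Py = rω cosθ + a·ω_rod·cosφ = +0.54702 m/s.
|V_P| = √(V_Px² + V_Py²) = 2.1584 m/s.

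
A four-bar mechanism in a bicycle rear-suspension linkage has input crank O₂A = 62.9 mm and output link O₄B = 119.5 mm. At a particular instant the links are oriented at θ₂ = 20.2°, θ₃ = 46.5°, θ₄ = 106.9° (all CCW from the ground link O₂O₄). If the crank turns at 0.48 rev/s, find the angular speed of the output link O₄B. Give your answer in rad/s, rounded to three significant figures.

ω₂ = 3.016 rad/s (from 0.48 rev/s).
Differentiating the loop-closure r₂e^{iθ₂}+r₃e^{iθ₃}=r₁+r₄e^{iθ₄} gives r₂ω₂e^{iθ₂}+r₃ω₃e^{iθ₃}=r₄ω₄e^{iθ₄}.
Eliminating the other unknown: ω₄ = r₂ω₂ sin(θ₂−θ₃) / [r₄ sin(θ₄−θ₃)].
Numerator sine = -0.44307; denominator sine = +0.86949.
Result = 0.0629·3.016·(-0.44307) / (0.1195·(+0.86949)) = -0.80893 rad/s; magnitude 0.80893 rad/s.

0.809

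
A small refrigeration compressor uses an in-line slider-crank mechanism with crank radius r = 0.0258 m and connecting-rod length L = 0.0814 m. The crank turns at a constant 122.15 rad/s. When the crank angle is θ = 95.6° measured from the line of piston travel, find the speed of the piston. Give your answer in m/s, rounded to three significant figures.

ω = 122.2 rad/s
For an in-line slider-crank, x = r cosθ + √(L² − r² sin²θ), so v = −rω sinθ·[1 + r cosθ/√(L² − r² sin²θ)].
With r = 0.0258 m, L = 0.0814 m, θ = 95.6°: √(L² − r² sin²θ) = 0.077244 m.
v = −0.0258·122.2·0.99523·[1 + 0.0258·-0.09758/0.077244] = -3.0342 m/s.
|v| = 3.0342 m/s.

3.03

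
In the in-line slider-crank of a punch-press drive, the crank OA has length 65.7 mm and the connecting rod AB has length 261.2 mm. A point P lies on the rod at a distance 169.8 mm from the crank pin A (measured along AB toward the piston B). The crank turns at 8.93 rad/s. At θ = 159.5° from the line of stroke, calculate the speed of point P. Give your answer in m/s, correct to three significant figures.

ω = 8.93 rad/s.  Crank-pin speed |V_A| = rω = 0.5867 m/s, perpendicular to OA.
Rod angle: sinφ = −(r/L) sinθ ⇒ φ = -5.054°; ω_rod = −rω cosθ/√(L²−r²sin²θ) = +2.1121 rad/s.
V_P = V_A + ω_rod × AP, with AP = 0.1698 m along the rod.
Components: V_Px = −rω sinθ − a·ω_rod·sinφ = -0.17387 m/s;  V_Py = rω cosθ + a·ω_rod·cosφ = -0.1923 m/s.
|V_P| = √(V_Px² + V_Py²) = 0.25925 m/s.

0.259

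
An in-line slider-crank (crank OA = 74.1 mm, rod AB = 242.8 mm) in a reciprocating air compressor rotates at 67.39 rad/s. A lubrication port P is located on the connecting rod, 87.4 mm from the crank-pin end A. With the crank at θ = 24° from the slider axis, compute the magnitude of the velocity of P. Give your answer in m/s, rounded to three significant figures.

3.68

ω = 67.39 rad/s.  Crank-pin speed |V_A| = rω = 4.9936 m/s, perpendicular to OA.
Rod angle: sinφ = −(r/L) sinθ ⇒ φ = -7.131°; ω_rod = −rω cosθ/√(L²−r²sin²θ) = -18.935 rad/s.
V_P = V_A + ω_rod × AP, with AP = 0.0874 m along the rod.
Components: V_Px = −rω sinθ − a·ω_rod·sinφ = -2.2365 m/s;  V_Py = rω cosθ + a·ω_rod·cosφ = +2.9198 m/s.
|V_P| = √(V_Px² + V_Py²) = 3.6779 m/s.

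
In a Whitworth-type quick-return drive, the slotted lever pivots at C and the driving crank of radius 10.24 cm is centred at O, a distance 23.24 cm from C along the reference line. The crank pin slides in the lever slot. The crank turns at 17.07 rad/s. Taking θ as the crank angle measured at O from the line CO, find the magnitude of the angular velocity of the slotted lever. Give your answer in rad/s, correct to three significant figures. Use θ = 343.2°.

ω = 17.07 rad/s
Crank pin A relative to C: A = (d + r cosθ, r sinθ); lever angle φ = atan2(r sinθ, d + r cosθ).
Differentiating tanφ: φ̇ = rω(d cosθ + r)/(d² + r² + 2dr cosθ).
d² + r² + 2dr cosθ = |CA|² = 0.11006 m²;  d cosθ + r = +0.32488 m.
|ω_lever| = |0.1024·17.07·+0.32488| / 0.11006 = 5.1598 rad/s.

5.16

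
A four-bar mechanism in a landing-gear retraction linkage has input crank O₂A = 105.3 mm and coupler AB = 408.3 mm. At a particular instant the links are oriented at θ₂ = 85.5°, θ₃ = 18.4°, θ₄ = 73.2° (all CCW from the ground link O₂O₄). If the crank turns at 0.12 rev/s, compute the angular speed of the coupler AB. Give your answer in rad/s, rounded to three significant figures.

ω₂ = 0.754 rad/s (from 0.12 rev/s).
Differentiating the loop-closure r₂e^{iθ₂}+r₃e^{iθ₃}=r₁+r₄e^{iθ₄} gives r₂ω₂e^{iθ₂}+r₃ω₃e^{iθ₃}=r₄ω₄e^{iθ₄}.
Eliminating the other unknown: ω₃ = r₂ω₂ sin(θ₄−θ₂) / [r₃ sin(θ₃−θ₄)].
Numerator sine = -0.21303; denominator sine = -0.81714.
Result = 0.1053·0.754·(-0.21303) / (0.4083·(-0.81714)) = +0.050694 rad/s; magnitude 0.050694 rad/s.

0.0507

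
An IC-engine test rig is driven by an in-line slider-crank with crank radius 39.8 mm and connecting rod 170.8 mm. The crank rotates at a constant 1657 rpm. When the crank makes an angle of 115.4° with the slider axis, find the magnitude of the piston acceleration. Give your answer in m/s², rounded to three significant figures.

692

ω = 2π·1657/60 = 173.5 rad/s
x(θ) = r cosθ + √(L² − r² sin²θ); with ω constant, a = ω²·d²x/dθ².
d²x/dθ² = −r cosθ − r²(cos2θ)/√u − r⁴ sin²2θ/(4u^{3/2}),  u = L² − r² sin²θ = 0.02788 m².
Substituting r = 0.0398 m, L = 0.1708 m, θ = 115.4°: d²x/dθ² = +0.022987 m.
a = ω²·d²x/dθ² = (173.5)²·(+0.022987) = +692.11 m/s²;  |a| = 692.11 m/s².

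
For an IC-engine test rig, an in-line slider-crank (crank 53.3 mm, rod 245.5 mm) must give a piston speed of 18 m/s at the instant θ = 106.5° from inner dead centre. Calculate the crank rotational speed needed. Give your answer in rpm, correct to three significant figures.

For an in-line slider-crank, |v_piston| = rω|sinθ|·[1 + r cosθ/√(L² − r² sin²θ)].
With r = 0.0533 m, L = 0.2455 m, θ = 106.5°: the bracketed kinematic factor |dx/dθ| = 0.047883 m.
ω = v/|dx/dθ| = 18/0.047883 = 375.91 rad/s.
N = 60ω/(2π) = 3589.7 rpm.

3590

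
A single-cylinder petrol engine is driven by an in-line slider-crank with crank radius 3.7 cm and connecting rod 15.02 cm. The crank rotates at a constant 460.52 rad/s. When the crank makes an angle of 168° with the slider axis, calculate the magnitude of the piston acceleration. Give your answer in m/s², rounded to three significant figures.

ω = 460.5 rad/s
x(θ) = r cosθ + √(L² − r² sin²θ); with ω constant, a = ω²·d²x/dθ².
d²x/dθ² = −r cosθ − r²(cos2θ)/√u − r⁴ sin²2θ/(4u^{3/2}),  u = L² − r² sin²θ = 0.0225009 m².
Substituting r = 0.037 m, L = 0.1502 m, θ = 168°: d²x/dθ² = +0.027831 m.
a = ω²·d²x/dθ² = (460.5)²·(+0.027831) = +5902.4 m/s²;  |a| = 5902.4 m/s².

5900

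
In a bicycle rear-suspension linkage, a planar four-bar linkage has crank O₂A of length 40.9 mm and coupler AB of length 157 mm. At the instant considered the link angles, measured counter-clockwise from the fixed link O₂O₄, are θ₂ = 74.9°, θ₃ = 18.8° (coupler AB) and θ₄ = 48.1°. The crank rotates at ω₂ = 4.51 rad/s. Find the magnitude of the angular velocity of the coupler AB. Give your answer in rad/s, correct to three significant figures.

1.08

ω₂ = 4.51 rad/s
Differentiating the loop-closure r₂e^{iθ₂}+r₃e^{iθ₃}=r₁+r₄e^{iθ₄} gives r₂ω₂e^{iθ₂}+r₃ω₃e^{iθ₃}=r₄ω₄e^{iθ₄}.
Eliminating the other unknown: ω₃ = r₂ω₂ sin(θ₄−θ₂) / [r₃ sin(θ₃−θ₄)].
Numerator sine = -0.45088; denominator sine = -0.48938.
Result = 0.0409·4.51·(-0.45088) / (0.157·(-0.48938)) = +1.0825 rad/s; magnitude 1.0825 rad/s.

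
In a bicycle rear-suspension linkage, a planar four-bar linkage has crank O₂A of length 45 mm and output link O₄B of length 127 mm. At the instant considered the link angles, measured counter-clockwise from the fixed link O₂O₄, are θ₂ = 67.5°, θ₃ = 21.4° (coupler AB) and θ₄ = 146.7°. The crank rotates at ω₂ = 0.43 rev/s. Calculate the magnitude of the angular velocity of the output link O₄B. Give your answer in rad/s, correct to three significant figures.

0.845

ω₂ = 2.702 rad/s (from 0.43 rev/s).
Differentiating the loop-closure r₂e^{iθ₂}+r₃e^{iθ₃}=r₁+r₄e^{iθ₄} gives r₂ω₂e^{iθ₂}+r₃ω₃e^{iθ₃}=r₄ω₄e^{iθ₄}.
Eliminating the other unknown: ω₄ = r₂ω₂ sin(θ₂−θ₃) / [r₄ sin(θ₄−θ₃)].
Numerator sine = +0.72055; denominator sine = +0.81614.
Result = 0.045·2.702·(+0.72055) / (0.127·(+0.81614)) = +0.8452 rad/s; magnitude 0.8452 rad/s.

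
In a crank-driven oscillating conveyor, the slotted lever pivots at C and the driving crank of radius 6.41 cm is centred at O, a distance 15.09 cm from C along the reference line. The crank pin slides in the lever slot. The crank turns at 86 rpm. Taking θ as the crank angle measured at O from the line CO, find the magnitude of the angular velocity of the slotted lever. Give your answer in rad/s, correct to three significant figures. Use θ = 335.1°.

2.61

ω = 9.006 rad/s (from 86 rpm).
Crank pin A relative to C: A = (d + r cosθ, r sinθ); lever angle φ = atan2(r sinθ, d + r cosθ).
Differentiating tanφ: φ̇ = rω(d cosθ + r)/(d² + r² + 2dr cosθ).
d² + r² + 2dr cosθ = |CA|² = 0.0444267 m²;  d cosθ + r = +0.20097 m.
|ω_lever| = |0.0641·9.006·+0.20097| / 0.0444267 = 2.6114 rad/s.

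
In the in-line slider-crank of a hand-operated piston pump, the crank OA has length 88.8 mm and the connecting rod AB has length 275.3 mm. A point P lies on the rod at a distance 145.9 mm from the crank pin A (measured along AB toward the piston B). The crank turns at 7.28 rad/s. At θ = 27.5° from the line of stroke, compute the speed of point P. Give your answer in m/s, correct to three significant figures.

ω = 7.28 rad/s.  Crank-pin speed |V_A| = rω = 0.64646 m/s, perpendicular to OA.
Rod angle: sinφ = −(r/L) sinθ ⇒ φ = -8.566°; ω_rod = −rω cosθ/√(L²−r²sin²θ) = -2.1064 rad/s.
V_P = V_A + ω_rod × AP, with AP = 0.1459 m along the rod.
Components: V_Px = −rω sinθ − a·ω_rod·sinφ = -0.34428 m/s;  V_Py = rω cosθ + a·ω_rod·cosφ = +0.26953 m/s.
|V_P| = √(V_Px² + V_Py²) = 0.43723 m/s.

0.437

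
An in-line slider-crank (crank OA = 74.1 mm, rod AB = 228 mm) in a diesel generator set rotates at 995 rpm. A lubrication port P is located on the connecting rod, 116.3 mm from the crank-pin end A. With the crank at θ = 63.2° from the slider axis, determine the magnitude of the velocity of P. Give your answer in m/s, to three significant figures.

7.62

ω = 104.2 rad/s.  Crank-pin speed |V_A| = rω = 7.7209 m/s, perpendicular to OA.
Rod angle: sinφ = −(r/L) sinθ ⇒ φ = -16.863°; ω_rod = −rω cosθ/√(L²−r²sin²θ) = -15.954 rad/s.
V_P = V_A + ω_rod × AP, with AP = 0.1163 m along the rod.
Components: V_Px = −rω sinθ − a·ω_rod·sinφ = -7.4299 m/s;  V_Py = rω cosθ + a·ω_rod·cosφ = +1.7055 m/s.
|V_P| = √(V_Px² + V_Py²) = 7.6231 m/s.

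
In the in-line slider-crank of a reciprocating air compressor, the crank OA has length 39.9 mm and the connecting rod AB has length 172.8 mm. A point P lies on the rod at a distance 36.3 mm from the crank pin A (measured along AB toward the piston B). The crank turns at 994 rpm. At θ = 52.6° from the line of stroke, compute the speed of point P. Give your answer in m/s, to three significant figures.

ω = 104.1 rad/s.  Crank-pin speed |V_A| = rω = 4.1532 m/s, perpendicular to OA.
Rod angle: sinφ = −(r/L) sinθ ⇒ φ = -10.570°; ω_rod = −rω cosθ/√(L²−r²sin²θ) = -14.85 rad/s.
V_P = V_A + ω_rod × AP, with AP = 0.0363 m along the rod.
Components: V_Px = −rω sinθ − a·ω_rod·sinφ = -3.3983 m/s;  V_Py = rω cosθ + a·ω_rod·cosφ = +1.9927 m/s.
|V_P| = √(V_Px² + V_Py²) = 3.9394 m/s.

3.94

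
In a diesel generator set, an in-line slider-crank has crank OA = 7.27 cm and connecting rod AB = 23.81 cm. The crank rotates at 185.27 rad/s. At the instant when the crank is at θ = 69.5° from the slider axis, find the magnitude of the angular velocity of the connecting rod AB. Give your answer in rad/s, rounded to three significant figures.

ω = 185.3 rad/s
The rod makes angle φ with the slider axis where L sinφ = r sinθ; differentiating, L cosφ·φ̇ = r ω cosθ.
L cosφ = √(L² − r² sin²θ) = 0.22815 m.
|ω_rod| = r ω |cosθ| / √(L² − r² sin²θ) = 0.0727·185.3·0.35021/0.22815 = 20.675 rad/s.

20.7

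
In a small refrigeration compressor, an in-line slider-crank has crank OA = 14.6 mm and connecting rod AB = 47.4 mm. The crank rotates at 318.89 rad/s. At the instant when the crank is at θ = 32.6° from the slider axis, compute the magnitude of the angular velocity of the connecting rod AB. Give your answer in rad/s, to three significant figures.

ω = 318.9 rad/s
The rod makes angle φ with the slider axis where L sinφ = r sinθ; differentiating, L cosφ·φ̇ = r ω cosθ.
L cosφ = √(L² − r² sin²θ) = 0.046743 m.
|ω_rod| = r ω |cosθ| / √(L² − r² sin²θ) = 0.0146·318.9·0.84245/0.046743 = 83.912 rad/s.

83.9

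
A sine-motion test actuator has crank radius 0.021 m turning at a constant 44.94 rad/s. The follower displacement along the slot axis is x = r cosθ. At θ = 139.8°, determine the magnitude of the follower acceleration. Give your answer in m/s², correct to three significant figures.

32.4

ω = 44.94 rad/s
x = r cosθ ⇒ ẍ = −rω² cosθ (ω constant).
|a| = rω²|cosθ| = 0.021·(44.94)²·|cos 139.8°| = 32.394 m/s².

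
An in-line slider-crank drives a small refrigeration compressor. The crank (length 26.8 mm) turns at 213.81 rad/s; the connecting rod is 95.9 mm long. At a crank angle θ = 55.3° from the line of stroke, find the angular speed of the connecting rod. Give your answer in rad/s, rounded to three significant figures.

34.9

ω = 213.8 rad/s
The rod makes angle φ with the slider axis where L sinφ = r sinθ; differentiating, L cosφ·φ̇ = r ω cosθ.
L cosφ = √(L² − r² sin²θ) = 0.093335 m.
|ω_rod| = r ω |cosθ| / √(L² − r² sin²θ) = 0.0268·213.8·0.56928/0.093335 = 34.95 rad/s.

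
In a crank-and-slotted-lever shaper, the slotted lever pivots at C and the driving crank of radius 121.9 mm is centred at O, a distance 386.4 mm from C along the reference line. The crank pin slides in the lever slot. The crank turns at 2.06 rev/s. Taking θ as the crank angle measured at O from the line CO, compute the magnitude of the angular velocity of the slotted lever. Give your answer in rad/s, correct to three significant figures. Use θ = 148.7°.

3.93

ω = 12.94 rad/s (from 2.06 rev/s).
Crank pin A relative to C: A = (d + r cosθ, r sinθ); lever angle φ = atan2(r sinθ, d + r cosθ).
Differentiating tanφ: φ̇ = rω(d cosθ + r)/(d² + r² + 2dr cosθ).
d² + r² + 2dr cosθ = |CA|² = 0.0836709 m²;  d cosθ + r = -0.20826 m.
|ω_lever| = |0.1219·12.94·-0.20826| / 0.0836709 = 3.9272 rad/s.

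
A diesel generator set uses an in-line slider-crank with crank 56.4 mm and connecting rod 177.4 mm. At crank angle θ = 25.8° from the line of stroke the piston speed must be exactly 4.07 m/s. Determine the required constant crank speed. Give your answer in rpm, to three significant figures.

For an in-line slider-crank, |v_piston| = rω|sinθ|·[1 + r cosθ/√(L² − r² sin²θ)].
With r = 0.0564 m, L = 0.1774 m, θ = 25.8°: the bracketed kinematic factor |dx/dθ| = 0.031641 m.
ω = v/|dx/dθ| = 4.07/0.031641 = 128.63 rad/s.
N = 60ω/(2π) = 1228.3 rpm.

1230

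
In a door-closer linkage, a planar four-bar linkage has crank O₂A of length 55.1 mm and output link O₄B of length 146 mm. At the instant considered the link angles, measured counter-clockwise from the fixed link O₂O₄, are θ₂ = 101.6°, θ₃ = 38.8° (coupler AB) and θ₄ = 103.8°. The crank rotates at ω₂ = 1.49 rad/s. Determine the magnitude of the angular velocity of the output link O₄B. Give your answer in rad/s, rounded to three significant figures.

0.552

ω₂ = 1.49 rad/s
Differentiating the loop-closure r₂e^{iθ₂}+r₃e^{iθ₃}=r₁+r₄e^{iθ₄} gives r₂ω₂e^{iθ₂}+r₃ω₃e^{iθ₃}=r₄ω₄e^{iθ₄}.
Eliminating the other unknown: ω₄ = r₂ω₂ sin(θ₂−θ₃) / [r₄ sin(θ₄−θ₃)].
Numerator sine = +0.88942; denominator sine = +0.90631.
Result = 0.0551·1.49·(+0.88942) / (0.146·(+0.90631)) = +0.55184 rad/s; magnitude 0.55184 rad/s.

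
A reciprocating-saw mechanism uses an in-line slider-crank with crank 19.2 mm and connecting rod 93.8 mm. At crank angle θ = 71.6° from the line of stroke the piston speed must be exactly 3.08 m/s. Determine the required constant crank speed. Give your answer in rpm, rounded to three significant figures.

1510

For an in-line slider-crank, |v_piston| = rω|sinθ|·[1 + r cosθ/√(L² − r² sin²θ)].
With r = 0.0192 m, L = 0.0938 m, θ = 71.6°: the bracketed kinematic factor |dx/dθ| = 0.019418 m.
ω = v/|dx/dθ| = 3.08/0.019418 = 158.61 rad/s.
N = 60ω/(2π) = 1514.6 rpm.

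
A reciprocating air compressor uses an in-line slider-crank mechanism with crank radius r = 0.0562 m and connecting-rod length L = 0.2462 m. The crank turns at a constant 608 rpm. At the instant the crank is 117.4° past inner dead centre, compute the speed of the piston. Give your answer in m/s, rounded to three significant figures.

2.84

ω = 2π·608/60 = 63.67 rad/s
For an in-line slider-crank, x = r cosθ + √(L² − r² sin²θ), so v = −rω sinθ·[1 + r cosθ/√(L² − r² sin²θ)].
With r = 0.0562 m, L = 0.2462 m, θ = 117.4°: √(L² − r² sin²θ) = 0.24109 m.
v = −0.0562·63.67·0.88782·[1 + 0.0562·-0.46020/0.24109] = -2.836 m/s.
|v| = 2.836 m/s.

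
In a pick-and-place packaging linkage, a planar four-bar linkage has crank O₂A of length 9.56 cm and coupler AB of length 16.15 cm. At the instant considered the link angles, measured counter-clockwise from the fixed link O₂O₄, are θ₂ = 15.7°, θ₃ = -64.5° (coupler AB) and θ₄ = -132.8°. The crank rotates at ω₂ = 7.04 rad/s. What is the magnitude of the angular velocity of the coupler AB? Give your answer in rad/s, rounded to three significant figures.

ω₂ = 7.04 rad/s
Differentiating the loop-closure r₂e^{iθ₂}+r₃e^{iθ₃}=r₁+r₄e^{iθ₄} gives r₂ω₂e^{iθ₂}+r₃ω₃e^{iθ₃}=r₄ω₄e^{iθ₄}.
Eliminating the other unknown: ω₃ = r₂ω₂ sin(θ₄−θ₂) / [r₃ sin(θ₃−θ₄)].
Numerator sine = -0.52250; denominator sine = +0.92913.
Result = 0.0956·7.04·(-0.52250) / (0.1615·(+0.92913)) = -2.3435 rad/s; magnitude 2.3435 rad/s.

2.34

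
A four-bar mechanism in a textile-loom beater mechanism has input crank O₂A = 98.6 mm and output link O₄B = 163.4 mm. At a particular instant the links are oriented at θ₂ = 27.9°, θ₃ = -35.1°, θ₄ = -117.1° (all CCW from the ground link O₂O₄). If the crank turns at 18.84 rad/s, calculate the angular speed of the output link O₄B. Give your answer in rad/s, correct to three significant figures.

10.2

ω₂ = 18.84 rad/s
Differentiating the loop-closure r₂e^{iθ₂}+r₃e^{iθ₃}=r₁+r₄e^{iθ₄} gives r₂ω₂e^{iθ₂}+r₃ω₃e^{iθ₃}=r₄ω₄e^{iθ₄}.
Eliminating the other unknown: ω₄ = r₂ω₂ sin(θ₂−θ₃) / [r₄ sin(θ₄−θ₃)].
Numerator sine = +0.89101; denominator sine = -0.99027.
Result = 0.0986·18.84·(+0.89101) / (0.1634·(-0.99027)) = -10.229 rad/s; magnitude 10.229 rad/s.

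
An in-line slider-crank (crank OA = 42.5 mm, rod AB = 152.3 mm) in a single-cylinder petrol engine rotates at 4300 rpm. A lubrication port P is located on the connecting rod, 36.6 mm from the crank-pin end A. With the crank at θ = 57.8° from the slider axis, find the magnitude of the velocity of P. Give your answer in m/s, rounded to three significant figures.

18.5

ω = 450.3 rad/s.  Crank-pin speed |V_A| = rω = 19.138 m/s, perpendicular to OA.
Rod angle: sinφ = −(r/L) sinθ ⇒ φ = -13.658°; ω_rod = −rω cosθ/√(L²−r²sin²θ) = -68.908 rad/s.
V_P = V_A + ω_rod × AP, with AP = 0.0366 m along the rod.
Components: V_Px = −rω sinθ − a·ω_rod·sinφ = -16.79 m/s;  V_Py = rω cosθ + a·ω_rod·cosφ = +7.7472 m/s.
|V_P| = √(V_Px² + V_Py²) = 18.491 m/s.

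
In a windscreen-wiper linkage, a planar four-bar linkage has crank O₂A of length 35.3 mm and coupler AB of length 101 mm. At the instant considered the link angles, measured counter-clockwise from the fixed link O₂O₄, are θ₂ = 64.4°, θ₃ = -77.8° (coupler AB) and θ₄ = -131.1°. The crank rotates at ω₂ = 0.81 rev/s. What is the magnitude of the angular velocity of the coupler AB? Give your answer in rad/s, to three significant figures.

0.593

ω₂ = 5.089 rad/s (from 0.81 rev/s).
Differentiating the loop-closure r₂e^{iθ₂}+r₃e^{iθ₃}=r₁+r₄e^{iθ₄} gives r₂ω₂e^{iθ₂}+r₃ω₃e^{iθ₃}=r₄ω₄e^{iθ₄}.
Eliminating the other unknown: ω₃ = r₂ω₂ sin(θ₄−θ₂) / [r₃ sin(θ₃−θ₄)].
Numerator sine = +0.26724; denominator sine = +0.80178.
Result = 0.0353·5.089·(+0.26724) / (0.101·(+0.80178)) = +0.59288 rad/s; magnitude 0.59288 rad/s.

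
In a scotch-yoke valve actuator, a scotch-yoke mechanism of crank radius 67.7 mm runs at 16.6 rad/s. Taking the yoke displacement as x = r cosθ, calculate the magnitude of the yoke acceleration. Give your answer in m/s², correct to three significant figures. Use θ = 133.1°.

12.7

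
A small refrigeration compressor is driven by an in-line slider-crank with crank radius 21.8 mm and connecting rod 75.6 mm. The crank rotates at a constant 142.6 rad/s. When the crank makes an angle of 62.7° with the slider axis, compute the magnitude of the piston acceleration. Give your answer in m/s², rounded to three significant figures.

ω = 142.6 rad/s
x(θ) = r cosθ + √(L² − r² sin²θ); with ω constant, a = ω²·d²x/dθ².
d²x/dθ² = −r cosθ − r²(cos2θ)/√u − r⁴ sin²2θ/(4u^{3/2}),  u = L² − r² sin²θ = 0.00534009 m².
Substituting r = 0.0218 m, L = 0.0756 m, θ = 62.7°: d²x/dθ² = -0.0063274 m.
a = ω²·d²x/dθ² = (142.6)²·(-0.0063274) = -128.67 m/s²;  |a| = 128.67 m/s².

129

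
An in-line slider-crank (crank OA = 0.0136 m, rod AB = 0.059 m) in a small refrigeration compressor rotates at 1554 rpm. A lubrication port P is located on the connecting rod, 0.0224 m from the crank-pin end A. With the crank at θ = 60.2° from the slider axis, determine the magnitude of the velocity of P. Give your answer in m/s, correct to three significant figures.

ω = 162.7 rad/s.  Crank-pin speed |V_A| = rω = 2.2132 m/s, perpendicular to OA.
Rod angle: sinφ = −(r/L) sinθ ⇒ φ = -11.539°; ω_rod = −rω cosθ/√(L²−r²sin²θ) = -19.027 rad/s.
V_P = V_A + ω_rod × AP, with AP = 0.0224 m along the rod.
Components: V_Px = −rω sinθ − a·ω_rod·sinφ = -2.0058 m/s;  V_Py = rω cosθ + a·ω_rod·cosφ = +0.68231 m/s.
|V_P| = √(V_Px² + V_Py²) = 2.1187 m/s.

2.12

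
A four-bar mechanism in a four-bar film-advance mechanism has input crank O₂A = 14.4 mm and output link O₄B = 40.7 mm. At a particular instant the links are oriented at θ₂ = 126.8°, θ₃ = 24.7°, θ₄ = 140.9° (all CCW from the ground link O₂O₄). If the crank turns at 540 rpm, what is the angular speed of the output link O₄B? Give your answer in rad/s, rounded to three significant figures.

ω₂ = 56.55 rad/s (from 540 rpm).
Differentiating the loop-closure r₂e^{iθ₂}+r₃e^{iθ₃}=r₁+r₄e^{iθ₄} gives r₂ω₂e^{iθ₂}+r₃ω₃e^{iθ₃}=r₄ω₄e^{iθ₄}.
Eliminating the other unknown: ω₄ = r₂ω₂ sin(θ₂−θ₃) / [r₄ sin(θ₄−θ₃)].
Numerator sine = +0.97778; denominator sine = +0.89726.
Result = 0.0144·56.55·(+0.97778) / (0.0407·(+0.89726)) = +21.803 rad/s; magnitude 21.803 rad/s.

21.8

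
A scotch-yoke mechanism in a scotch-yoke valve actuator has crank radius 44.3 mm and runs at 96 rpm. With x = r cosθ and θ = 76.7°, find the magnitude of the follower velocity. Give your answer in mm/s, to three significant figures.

433

ω = 10.05 rad/s (from 96 rpm).
x = r cosθ ⇒ ẋ = −rω sinθ.
|v| = rω|sinθ| = 0.0443·10.05·|sin 76.7°| = 0.43341 m/s = 433.41 mm/s.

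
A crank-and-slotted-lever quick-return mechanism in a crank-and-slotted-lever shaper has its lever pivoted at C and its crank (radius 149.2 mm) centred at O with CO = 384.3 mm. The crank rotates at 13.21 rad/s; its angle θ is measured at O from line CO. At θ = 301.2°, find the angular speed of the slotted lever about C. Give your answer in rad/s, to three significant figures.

2.99

ω = 13.21 rad/s
Crank pin A relative to C: A = (d + r cosθ, r sinθ); lever angle φ = atan2(r sinθ, d + r cosθ).
Differentiating tanφ: φ̇ = rω(d cosθ + r)/(d² + r² + 2dr cosθ).
d² + r² + 2dr cosθ = |CA|² = 0.229352 m²;  d cosθ + r = +0.34828 m.
|ω_lever| = |0.1492·13.21·+0.34828| / 0.229352 = 2.9929 rad/s.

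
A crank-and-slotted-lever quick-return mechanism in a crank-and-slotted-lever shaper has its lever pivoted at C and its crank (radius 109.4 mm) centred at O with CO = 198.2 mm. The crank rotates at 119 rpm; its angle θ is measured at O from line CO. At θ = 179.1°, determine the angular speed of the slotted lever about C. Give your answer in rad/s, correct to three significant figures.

15.3

ω = 12.46 rad/s (from 119 rpm).
Crank pin A relative to C: A = (d + r cosθ, r sinθ); lever angle φ = atan2(r sinθ, d + r cosθ).
Differentiating tanφ: φ̇ = rω(d cosθ + r)/(d² + r² + 2dr cosθ).
d² + r² + 2dr cosθ = |CA|² = 0.00789079 m²;  d cosθ + r = -0.088776 m.
|ω_lever| = |0.1094·12.46·-0.088776| / 0.00789079 = 15.338 rad/s.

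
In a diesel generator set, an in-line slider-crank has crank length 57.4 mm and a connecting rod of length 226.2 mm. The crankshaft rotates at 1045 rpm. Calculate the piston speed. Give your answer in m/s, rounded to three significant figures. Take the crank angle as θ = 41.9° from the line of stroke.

5.00

ω = 2π·1045/60 = 109.4 rad/s
For an in-line slider-crank, x = r cosθ + √(L² − r² sin²θ), so v = −rω sinθ·[1 + r cosθ/√(L² − r² sin²θ)].
With r = 0.0574 m, L = 0.2262 m, θ = 41.9°: √(L² − r² sin²θ) = 0.22293 m.
v = −0.0574·109.4·0.66783·[1 + 0.0574·0.74431/0.22293] = -4.9989 m/s.
|v| = 4.9989 m/s.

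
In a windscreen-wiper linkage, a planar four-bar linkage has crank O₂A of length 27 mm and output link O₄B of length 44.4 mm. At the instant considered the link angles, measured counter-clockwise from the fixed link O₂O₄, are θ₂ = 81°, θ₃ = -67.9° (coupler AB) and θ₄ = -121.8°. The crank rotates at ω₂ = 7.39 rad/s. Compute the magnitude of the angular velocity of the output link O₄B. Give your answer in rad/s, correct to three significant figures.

2.87

ω₂ = 7.39 rad/s
Differentiating the loop-closure r₂e^{iθ₂}+r₃e^{iθ₃}=r₁+r₄e^{iθ₄} gives r₂ω₂e^{iθ₂}+r₃ω₃e^{iθ₃}=r₄ω₄e^{iθ₄}.
Eliminating the other unknown: ω₄ = r₂ω₂ sin(θ₂−θ₃) / [r₄ sin(θ₄−θ₃)].
Numerator sine = +0.51653; denominator sine = -0.80799.
Result = 0.027·7.39·(+0.51653) / (0.0444·(-0.80799)) = -2.8729 rad/s; magnitude 2.8729 rad/s.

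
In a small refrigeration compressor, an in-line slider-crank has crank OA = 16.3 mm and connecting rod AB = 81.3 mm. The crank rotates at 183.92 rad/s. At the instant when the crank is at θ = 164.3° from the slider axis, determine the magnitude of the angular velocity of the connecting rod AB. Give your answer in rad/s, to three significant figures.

35.6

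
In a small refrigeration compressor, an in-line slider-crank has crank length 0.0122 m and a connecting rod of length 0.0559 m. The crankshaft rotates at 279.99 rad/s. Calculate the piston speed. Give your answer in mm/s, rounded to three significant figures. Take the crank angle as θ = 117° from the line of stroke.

ω = 280 rad/s
For an in-line slider-crank, x = r cosθ + √(L² − r² sin²θ), so v = −rω sinθ·[1 + r cosθ/√(L² − r² sin²θ)].
With r = 0.0122 m, L = 0.0559 m, θ = 117°: √(L² − r² sin²θ) = 0.054833 m.
v = −0.0122·280·0.89101·[1 + 0.0122·-0.45399/0.054833] = -2.7361 m/s.
|v| = 2.7361 m/s = 2736.1 mm/s.

2740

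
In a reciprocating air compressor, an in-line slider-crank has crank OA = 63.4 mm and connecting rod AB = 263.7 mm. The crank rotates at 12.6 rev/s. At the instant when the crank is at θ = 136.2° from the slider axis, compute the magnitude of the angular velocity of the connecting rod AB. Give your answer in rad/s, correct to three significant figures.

13.9

ω = 79.17 rad/s (converted from 12.6 rev/s).
The rod makes angle φ with the slider axis where L sinφ = r sinθ; differentiating, L cosφ·φ̇ = r ω cosθ.
L cosφ = √(L² − r² sin²θ) = 0.26002 m.
|ω_rod| = r ω |cosθ| / √(L² − r² sin²θ) = 0.0634·79.17·0.72176/0.26002 = 13.932 rad/s.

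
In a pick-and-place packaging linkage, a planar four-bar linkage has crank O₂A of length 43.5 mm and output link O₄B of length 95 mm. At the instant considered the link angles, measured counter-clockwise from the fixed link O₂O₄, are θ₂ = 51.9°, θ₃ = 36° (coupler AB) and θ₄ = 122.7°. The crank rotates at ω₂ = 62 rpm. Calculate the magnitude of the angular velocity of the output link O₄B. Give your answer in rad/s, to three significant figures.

ω₂ = 6.493 rad/s (from 62 rpm).
Differentiating the loop-closure r₂e^{iθ₂}+r₃e^{iθ₃}=r₁+r₄e^{iθ₄} gives r₂ω₂e^{iθ₂}+r₃ω₃e^{iθ₃}=r₄ω₄e^{iθ₄}.
Eliminating the other unknown: ω₄ = r₂ω₂ sin(θ₂−θ₃) / [r₄ sin(θ₄−θ₃)].
Numerator sine = +0.27396; denominator sine = +0.99834.
Result = 0.0435·6.493·(+0.27396) / (0.095·(+0.99834)) = +0.81582 rad/s; magnitude 0.81582 rad/s.

0.816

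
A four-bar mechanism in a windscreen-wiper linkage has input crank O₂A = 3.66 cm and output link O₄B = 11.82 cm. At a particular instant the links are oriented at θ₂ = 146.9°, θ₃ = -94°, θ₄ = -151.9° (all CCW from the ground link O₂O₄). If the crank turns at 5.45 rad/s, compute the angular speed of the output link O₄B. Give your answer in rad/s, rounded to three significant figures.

1.74

ω₂ = 5.45 rad/s
Differentiating the loop-closure r₂e^{iθ₂}+r₃e^{iθ₃}=r₁+r₄e^{iθ₄} gives r₂ω₂e^{iθ₂}+r₃ω₃e^{iθ₃}=r₄ω₄e^{iθ₄}.
Eliminating the other unknown: ω₄ = r₂ω₂ sin(θ₂−θ₃) / [r₄ sin(θ₄−θ₃)].
Numerator sine = -0.87377; denominator sine = -0.84712.
Result = 0.0366·5.45·(-0.87377) / (0.1182·(-0.84712)) = +1.7407 rad/s; magnitude 1.7407 rad/s.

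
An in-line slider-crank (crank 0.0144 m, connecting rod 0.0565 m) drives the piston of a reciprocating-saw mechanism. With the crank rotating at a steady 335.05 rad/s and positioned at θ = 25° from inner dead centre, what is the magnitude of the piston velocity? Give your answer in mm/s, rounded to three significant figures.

2510

ω = 335.1 rad/s
For an in-line slider-crank, x = r cosθ + √(L² − r² sin²θ), so v = −rω sinθ·[1 + r cosθ/√(L² − r² sin²θ)].
With r = 0.0144 m, L = 0.0565 m, θ = 25°: √(L² − r² sin²θ) = 0.056171 m.
v = −0.0144·335.1·0.42262·[1 + 0.0144·0.90631/0.056171] = -2.5128 m/s.
|v| = 2.5128 m/s = 2512.8 mm/s.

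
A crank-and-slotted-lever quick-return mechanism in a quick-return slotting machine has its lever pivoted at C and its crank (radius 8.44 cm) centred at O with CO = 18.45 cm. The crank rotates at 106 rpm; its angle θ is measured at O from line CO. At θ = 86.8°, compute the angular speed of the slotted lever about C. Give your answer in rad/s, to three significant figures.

ω = 11.1 rad/s (from 106 rpm).
Crank pin A relative to C: A = (d + r cosθ, r sinθ); lever angle φ = atan2(r sinθ, d + r cosθ).
Differentiating tanφ: φ̇ = rω(d cosθ + r)/(d² + r² + 2dr cosθ).
d² + r² + 2dr cosθ = |CA|² = 0.0429021 m²;  d cosθ + r = +0.094699 m.
|ω_lever| = |0.0844·11.1·+0.094699| / 0.0429021 = 2.068 rad/s.

2.07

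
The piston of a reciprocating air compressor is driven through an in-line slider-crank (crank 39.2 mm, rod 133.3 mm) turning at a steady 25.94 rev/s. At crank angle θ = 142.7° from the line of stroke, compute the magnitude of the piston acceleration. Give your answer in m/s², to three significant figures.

739

ω = 2π·25.9 = 163 rad/s
x(θ) = r cosθ + √(L² − r² sin²θ); with ω constant, a = ω²·d²x/dθ².
d²x/dθ² = −r cosθ − r²(cos2θ)/√u − r⁴ sin²2θ/(4u^{3/2}),  u = L² − r² sin²θ = 0.0172046 m².
Substituting r = 0.0392 m, L = 0.1333 m, θ = 142.7°: d²x/dθ² = +0.027828 m.
a = ω²·d²x/dθ² = (163)²·(+0.027828) = +739.24 m/s²;  |a| = 739.24 m/s².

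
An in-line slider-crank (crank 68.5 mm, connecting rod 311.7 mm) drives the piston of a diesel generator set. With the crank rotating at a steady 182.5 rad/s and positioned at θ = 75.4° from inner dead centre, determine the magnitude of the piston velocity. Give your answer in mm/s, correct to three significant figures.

ω = 182.5 rad/s
For an in-line slider-crank, x = r cosθ + √(L² − r² sin²θ), so v = −rω sinθ·[1 + r cosθ/√(L² − r² sin²θ)].
With r = 0.0685 m, L = 0.3117 m, θ = 75.4°: √(L² − r² sin²θ) = 0.30457 m.
v = −0.0685·182.5·0.96771·[1 + 0.0685·0.25207/0.30457] = -12.783 m/s.
|v| = 12.783 m/s = 12783 mm/s.

12800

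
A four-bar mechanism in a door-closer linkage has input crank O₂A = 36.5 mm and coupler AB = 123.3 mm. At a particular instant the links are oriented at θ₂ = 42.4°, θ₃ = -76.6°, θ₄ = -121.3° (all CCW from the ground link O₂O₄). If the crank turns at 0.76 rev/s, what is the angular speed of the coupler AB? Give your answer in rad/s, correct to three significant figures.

ω₂ = 4.775 rad/s (from 0.76 rev/s).
Differentiating the loop-closure r₂e^{iθ₂}+r₃e^{iθ₃}=r₁+r₄e^{iθ₄} gives r₂ω₂e^{iθ₂}+r₃ω₃e^{iθ₃}=r₄ω₄e^{iθ₄}.
Eliminating the other unknown: ω₃ = r₂ω₂ sin(θ₄−θ₂) / [r₃ sin(θ₃−θ₄)].
Numerator sine = -0.28067; denominator sine = +0.70339.
Result = 0.0365·4.775·(-0.28067) / (0.1233·(+0.70339)) = -0.56405 rad/s; magnitude 0.56405 rad/s.

0.564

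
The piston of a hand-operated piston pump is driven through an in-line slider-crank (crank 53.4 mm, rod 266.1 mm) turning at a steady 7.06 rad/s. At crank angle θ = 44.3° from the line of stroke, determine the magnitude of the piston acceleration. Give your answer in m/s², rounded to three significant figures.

1.92

ω = 7.06 rad/s
x(θ) = r cosθ + √(L² − r² sin²θ); with ω constant, a = ω²·d²x/dθ².
d²x/dθ² = −r cosθ − r²(cos2θ)/√u − r⁴ sin²2θ/(4u^{3/2}),  u = L² − r² sin²θ = 0.0694183 m².
Substituting r = 0.0534 m, L = 0.2661 m, θ = 44.3°: d²x/dθ² = -0.038594 m.
a = ω²·d²x/dθ² = (7.06)²·(-0.038594) = -1.9236 m/s²;  |a| = 1.9236 m/s².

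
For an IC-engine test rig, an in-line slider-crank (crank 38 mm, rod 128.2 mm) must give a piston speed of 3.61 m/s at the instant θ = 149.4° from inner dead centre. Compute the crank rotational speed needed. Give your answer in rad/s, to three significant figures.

For an in-line slider-crank, |v_piston| = rω|sinθ|·[1 + r cosθ/√(L² − r² sin²θ)].
With r = 0.038 m, L = 0.1282 m, θ = 149.4°: the bracketed kinematic factor |dx/dθ| = 0.014351 m.
ω = v/|dx/dθ| = 3.61/0.014351 = 251.55 rad/s.

252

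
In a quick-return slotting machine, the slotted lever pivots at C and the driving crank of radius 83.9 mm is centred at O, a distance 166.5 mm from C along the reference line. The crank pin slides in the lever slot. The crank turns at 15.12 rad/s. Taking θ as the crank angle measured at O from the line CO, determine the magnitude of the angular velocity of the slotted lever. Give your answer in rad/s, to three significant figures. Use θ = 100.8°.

2.26

ω = 15.12 rad/s
Crank pin A relative to C: A = (d + r cosθ, r sinθ); lever angle φ = atan2(r sinθ, d + r cosθ).
Differentiating tanφ: φ̇ = rω(d cosθ + r)/(d² + r² + 2dr cosθ).
d² + r² + 2dr cosθ = |CA|² = 0.0295263 m²;  d cosθ + r = +0.052701 m.
|ω_lever| = |0.0839·15.12·+0.052701| / 0.0295263 = 2.2642 rad/s.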